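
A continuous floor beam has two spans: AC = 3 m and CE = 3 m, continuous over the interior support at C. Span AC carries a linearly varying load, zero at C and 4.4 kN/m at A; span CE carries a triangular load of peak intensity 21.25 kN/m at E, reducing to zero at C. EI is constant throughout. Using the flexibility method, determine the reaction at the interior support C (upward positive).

Take M_C as the redundant. Released structure: two simple spans AC and CE with a hinge at C.
Rotations at C on the released spans (each span's end-slope, ×1/EI):
  span AC: triangular load, peak 4.4: 7w₀L³/(360EI) = 2.31/EI
  span CE: triangular load, peak 21.25: 7w₀L³/(360EI) = 11.16/EI
  relative rotation θ_0 = (2.31 + 11.16)/EI = 13.47/EI
A unit hogging moment at C produces rotation L₁/(3EI) + L₂/(3EI) = 2/EI.
Slope continuity at C: θ_0 = M_C·2/EI, so M_C = 13.47/2 = 6.733 kN·m (hogging).
Span AC, ΣM about A with M_C applied at C: R_C^{AC}·3 = 6.6 + 6.733, so R_C^{AC} = 4.444 kN and R_A = 6.6 − 4.444 = 2.156 kN.
Span CE, ΣM about E: R_C^{CE}·3 = 31.88 + 6.733, so R_C^{CE} = 12.87 kN and R_E = 31.88 − 12.87 = 19.01 kN.
R_C = 4.444 + 12.87 = 17.31 kN.

R_C = 17.31 kN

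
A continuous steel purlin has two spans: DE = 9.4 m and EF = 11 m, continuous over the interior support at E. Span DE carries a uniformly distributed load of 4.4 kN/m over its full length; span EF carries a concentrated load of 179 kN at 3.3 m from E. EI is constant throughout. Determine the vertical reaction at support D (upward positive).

Take M_E as the redundant. Released structure: two simple spans DE and EF with a hinge at E.
Discontinuity in slope at E on the released structure — sum the simple-span end rotations:
  span DE: UDL 4.4: wL³/(24EI) = 152.3/EI
  span EF: point load 179 at a = 3.3: Pab(L + b)/(6LEI) = 1289/EI
  relative rotation θ_0 = (152.3 + 1289)/EI = 1441/EI
A unit hogging moment at E produces rotation L₁/(3EI) + L₂/(3EI) = 6.8/EI.
Compatibility: M_E·(L₁+L₂)/(3EI) = θ_0, giving M_E = 211.9 kN·m (hogging).
Span DE, ΣM about D with M_E applied at E: R_E^{DE}·9.4 = 194.4 + 211.9, so R_E^{DE} = 43.22 kN and R_D = 41.36 − 43.22 = -1.864 kN.

R_D = -1.864 kN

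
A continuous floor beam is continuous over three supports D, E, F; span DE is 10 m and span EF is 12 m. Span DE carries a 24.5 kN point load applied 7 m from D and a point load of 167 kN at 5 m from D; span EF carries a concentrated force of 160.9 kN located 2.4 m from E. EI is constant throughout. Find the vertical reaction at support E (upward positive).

R_E = 286.9 kN

Take M_E as the redundant. Released structure: two simple spans DE and EF with a hinge at E.
Rotations at E on the released spans (each span's end-slope, ×1/EI):
  span DE: point load 24.5 at a = 7: Pab(L + a)/(6LEI) = 145.8/EI
  span DE: point load 167 at a = 5: Pab(L + a)/(6LEI) = 1044/EI
  span EF: point load 160.9 at a = 2.4: Pab(L + b)/(6LEI) = 1112/EI
  relative rotation θ_0 = (1190 + 1112)/EI = 2302/EI
A unit hogging moment at E produces rotation L₁/(3EI) + L₂/(3EI) = 7.333/EI.
Slope continuity at E: θ_0 = M_E·7.333/EI, so M_E = 2302/7.333 = 313.9 kN·m (hogging).
Span DE, ΣM about D with M_E applied at E: R_E^{DE}·10 = 1006 + 313.9, so R_E^{DE} = 132 kN and R_D = 191.5 − 132 = 59.46 kN.
Span EF, ΣM about F: R_E^{EF}·12 = 1545 + 313.9, so R_E^{EF} = 154.9 kN and R_F = 160.9 − 154.9 = 6.025 kN.
R_E = 132 + 154.9 = 286.9 kN.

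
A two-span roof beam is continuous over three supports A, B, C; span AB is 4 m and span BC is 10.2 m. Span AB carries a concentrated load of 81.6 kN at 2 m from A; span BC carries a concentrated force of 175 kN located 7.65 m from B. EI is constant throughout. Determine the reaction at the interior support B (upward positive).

R_B = 142.8 kN

Insert a hinge at B; M_B is the redundant, and each span becomes simply supported.
Rotations at B on the released spans (each span's end-slope, ×1/EI):
  span AB: point load 81.6 at a = 2: Pab(L + a)/(6LEI) = 81.6/EI
  span BC: point load 175 at a = 7.65: Pab(L + b)/(6LEI) = 711.2/EI
  relative rotation θ_0 = (81.6 + 711.2)/EI = 792.8/EI
A unit hogging moment at B produces rotation L₁/(3EI) + L₂/(3EI) = 4.733/EI.
Compatibility: M_B·(L₁+L₂)/(3EI) = θ_0, giving M_B = 167.5 kN·m (hogging).
Span AB, ΣM about A with M_B applied at B: R_B^{AB}·4 = 163.2 + 167.5, so R_B^{AB} = 82.67 kN and R_A = 81.6 − 82.67 = -1.074 kN.
Span BC, ΣM about C: R_B^{BC}·10.2 = 446.2 + 167.5, so R_B^{BC} = 60.17 kN and R_C = 175 − 60.17 = 114.8 kN.
R_B = 82.67 + 60.17 = 142.8 kN.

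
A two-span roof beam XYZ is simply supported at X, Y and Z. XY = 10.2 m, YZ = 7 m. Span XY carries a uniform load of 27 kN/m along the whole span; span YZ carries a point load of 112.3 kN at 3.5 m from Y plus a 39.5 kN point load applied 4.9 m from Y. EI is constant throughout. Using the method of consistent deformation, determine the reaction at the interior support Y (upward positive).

R_Y = 274 kN

Take M_Y as the redundant. Released structure: two simple spans XY and YZ with a hinge at Y.
Rotations at Y on the released spans (each span's end-slope, ×1/EI):
  span XY: UDL 27: wL³/(24EI) = 1194/EI
  span YZ: point load 112.3 at a = 3.5: Pab(L + b)/(6LEI) = 343.9/EI
  span YZ: point load 39.5 at a = 4.9: Pab(L + b)/(6LEI) = 88.07/EI
  relative rotation θ_0 = (1194 + 432)/EI = 1626/EI
A unit hogging moment at Y produces rotation L₁/(3EI) + L₂/(3EI) = 5.733/EI.
Slope continuity at Y: θ_0 = M_Y·5.733/EI, so M_Y = 1626/5.733 = 283.6 kN·m (hogging).
Span XY, ΣM about X with M_Y applied at Y: R_Y^{XY}·10.2 = 1405 + 283.6, so R_Y^{XY} = 165.5 kN and R_X = 275.4 − 165.5 = 109.9 kN.
Span YZ, ΣM about Z: R_Y^{YZ}·7 = 476 + 283.6, so R_Y^{YZ} = 108.5 kN and R_Z = 151.8 − 108.5 = 43.29 kN.
R_Y = 165.5 + 108.5 = 274 kN.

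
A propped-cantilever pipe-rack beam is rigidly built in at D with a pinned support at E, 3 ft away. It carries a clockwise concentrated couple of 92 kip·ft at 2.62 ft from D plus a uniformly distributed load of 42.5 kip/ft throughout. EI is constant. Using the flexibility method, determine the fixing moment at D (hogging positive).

Remove the prop at E; the released (primary) structure is a cantilever built in at D.
Deflection at E on the released cantilever, summing each load's contribution:
  clockwise couple 92 at a = 2.62: M₀a(2L − a)/(2EI) = 407.4/EI
  UDL 42.5: wL⁴/(8EI) = 430.3/EI
  δ_0 = 837.7/EI
Flexibility coefficient — unit upward force at E: δ_{EE} = L³/(3EI) = 9/EI.
The prop prevents deflection at E: R_E = δ_0/δ_{EE} = 837.7/9 = 93.07 kip.
Moment equilibrium about D: M_D = Σ(load moments about D) − R_E·L = 283.2 − 93.07×3 = 4.027 kip·ft.

M_D = 4.027 kip·ft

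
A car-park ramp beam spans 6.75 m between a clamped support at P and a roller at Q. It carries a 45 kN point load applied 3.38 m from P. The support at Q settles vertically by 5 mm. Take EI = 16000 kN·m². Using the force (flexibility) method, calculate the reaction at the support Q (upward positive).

R_Q = 13.32 kN

Release the roller at Q. Primary structure: cantilever fixed at P.
Free-end deflection of the primary structure under the applied loading (downward +):
  point load 45 at a = 3.38: Pa²(3L − a)/(6EI) = 1445/EI
Tip deflection under a unit load at Q: L³/(3EI) = 102.5/EI.
With EI = 16000 kN·m²: δ_0 = 0.090342 m and δ_{QQ} = 0.006407 m/kN.
Compatibility — the beam at Q must follow the support down by 0.005 m: δ_0 − R_Q·δ_{QQ} = 0.005, so R_Q = (0.090342 − 0.005)/0.006407 = 13.32 kN.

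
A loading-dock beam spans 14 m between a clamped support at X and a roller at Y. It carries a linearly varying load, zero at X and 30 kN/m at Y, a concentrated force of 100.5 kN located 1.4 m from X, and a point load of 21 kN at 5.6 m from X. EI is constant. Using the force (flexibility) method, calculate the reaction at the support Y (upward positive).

Release the roller at Y. Primary structure: cantilever fixed at X.
Deflection at Y on the released cantilever, summing each load's contribution:
  triangular load, peak 30 at the free end: 11w₀L⁴/(120EI) = 105644/EI
  point load 100.5 at a = 1.4: Pa²(3L − a)/(6EI) = 1333/EI
  point load 21 at a = 5.6: Pa²(3L − a)/(6EI) = 3995/EI
  δ_0 = 110972/EI
Flexibility coefficient — unit upward force at Y: δ_{YY} = L³/(3EI) = 914.7/EI.
Compatibility at Y: δ_0 − R_Y·δ_{YY} = 0, so R_Y = 110972/914.7 = 121.3 kN.

R_Y = 121.3 kN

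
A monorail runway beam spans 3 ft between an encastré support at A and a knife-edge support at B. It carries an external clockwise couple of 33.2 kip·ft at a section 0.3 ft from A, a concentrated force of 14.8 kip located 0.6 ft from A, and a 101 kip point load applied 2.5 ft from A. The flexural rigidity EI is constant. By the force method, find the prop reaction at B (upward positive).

Release the roller at B. Primary structure: cantilever fixed at A.
Free-end deflection of the primary structure under the applied loading (downward +):
  clockwise couple 33.2 at a = 0.3: M₀a(2L − a)/(2EI) = 28.39/EI
  point load 14.8 at a = 0.6: Pa²(3L − a)/(6EI) = 7.459/EI
  point load 101 at a = 2.5: Pa²(3L − a)/(6EI) = 683.9/EI
  δ_0 = 719.7/EI
Flexibility coefficient — unit upward force at B: δ_{BB} = L³/(3EI) = 9/EI.
Compatibility at B: δ_0 − R_B·δ_{BB} = 0, so R_B = 719.7/9 = 79.97 kip.

R_B = 79.97 kip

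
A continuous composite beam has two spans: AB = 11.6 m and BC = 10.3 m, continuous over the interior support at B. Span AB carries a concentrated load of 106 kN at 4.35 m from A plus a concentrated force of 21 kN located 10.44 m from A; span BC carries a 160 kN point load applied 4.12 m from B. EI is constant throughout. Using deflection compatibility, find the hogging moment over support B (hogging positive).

Take M_B as the redundant. Released structure: two simple spans AB and BC with a hinge at B.
Discontinuity in slope at B on the released structure — sum the simple-span end rotations:
  span AB: point load 106 at a = 4.35: Pab(L + a)/(6LEI) = 766.1/EI
  span AB: point load 21 at a = 10.44: Pab(L + a)/(6LEI) = 80.53/EI
  span BC: point load 160 at a = 4.12: Pab(L + b)/(6LEI) = 1086/EI
  relative rotation θ_0 = (846.6 + 1086)/EI = 1933/EI
A unit hogging moment at B produces rotation L₁/(3EI) + L₂/(3EI) = 7.3/EI.
Compatibility: M_B·(L₁+L₂)/(3EI) = θ_0, giving M_B = 264.8 kN·m (hogging).

M_B = 264.8 kN·m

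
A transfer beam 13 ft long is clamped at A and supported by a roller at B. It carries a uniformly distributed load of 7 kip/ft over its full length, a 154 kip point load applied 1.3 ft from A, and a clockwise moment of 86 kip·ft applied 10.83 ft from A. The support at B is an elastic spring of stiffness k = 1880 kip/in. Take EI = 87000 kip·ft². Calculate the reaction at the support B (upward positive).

Take the reaction at B as the redundant and release it; the primary structure is a cantilever fixed at A.
Primary-structure tip deflection at B by superposition:
  UDL 7: wL⁴/(8EI) = 24991/EI
  point load 154 at a = 1.3: Pa²(3L − a)/(6EI) = 1635/EI
  clockwise couple 86 at a = 10.83: M₀a(2L − a)/(2EI) = 7065/EI
  δ_0 = 33691/EI
Tip deflection under a unit load at B: L³/(3EI) = 732.3/EI.
With EI = 87000 kip·ft²: δ_0 = 0.38725 ft and δ_{BB} = 0.008418 ft/kip.
Compatibility — the spring shortens by R_B/k under the reaction it provides: δ_0 − R_B·δ_{BB} = R_B/k. With 1/k = 1/(1880×12) ft/kip = 0.000044 ft/kip, R_B = δ_0 / (δ_{BB} + 1/k) = 0.38725 / (0.008418 + 0.000044) = 45.76 kip.

R_B = 45.76 kip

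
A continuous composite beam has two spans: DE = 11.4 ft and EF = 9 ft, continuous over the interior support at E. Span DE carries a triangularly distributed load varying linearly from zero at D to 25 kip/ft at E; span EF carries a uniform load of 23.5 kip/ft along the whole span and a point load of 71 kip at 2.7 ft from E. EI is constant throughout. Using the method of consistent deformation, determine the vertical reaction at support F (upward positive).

Release continuity at E by inserting a hinge; the redundant is the internal moment M_E. The primary structure is two simply-supported spans DE and EF.
End slopes at the hinge E, treating each span as simply supported:
  span DE: triangular load, peak 25: w₀L³/(45EI) = 823.1/EI
  span EF: UDL 23.5: wL³/(24EI) = 713.8/EI
  span EF: point load 71 at a = 2.7: Pab(L + b)/(6LEI) = 342.2/EI
  relative rotation θ_0 = (823.1 + 1056)/EI = 1879/EI
A unit hogging moment at E produces rotation L₁/(3EI) + L₂/(3EI) = 6.8/EI.
Slope continuity at E: θ_0 = M_E·6.8/EI, so M_E = 1879/6.8 = 276.3 kip·ft (hogging).
Span EF, ΣM about F: R_E^{EF}·9 = 1399 + 276.3, so R_E^{EF} = 186.2 kip and R_F = 282.5 − 186.2 = 96.35 kip.

R_F = 96.35 kip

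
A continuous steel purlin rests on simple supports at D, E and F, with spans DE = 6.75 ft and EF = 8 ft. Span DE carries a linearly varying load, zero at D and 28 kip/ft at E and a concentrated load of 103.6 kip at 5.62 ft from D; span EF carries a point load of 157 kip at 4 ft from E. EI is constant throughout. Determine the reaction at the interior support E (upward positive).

Take M_E as the redundant. Released structure: two simple spans DE and EF with a hinge at E.
Discontinuity in slope at E on the released structure — sum the simple-span end rotations:
  span DE: triangular load, peak 28: w₀L³/(45EI) = 191.4/EI
  span DE: point load 103.6 at a = 5.62: Pab(L + a)/(6LEI) = 201/EI
  span EF: point load 157 at a = 4: Pab(L + b)/(6LEI) = 628/EI
  relative rotation θ_0 = (392.3 + 628)/EI = 1020/EI
A unit hogging moment at E produces rotation L₁/(3EI) + L₂/(3EI) = 4.917/EI.
Compatibility: M_E·(L₁+L₂)/(3EI) = θ_0, giving M_E = 207.5 kip·ft (hogging).
Span DE, ΣM about D with M_E applied at E: R_E^{DE}·6.75 = 1007 + 207.5, so R_E^{DE} = 180 kip and R_D = 198.1 − 180 = 18.1 kip.
Span EF, ΣM about F: R_E^{EF}·8 = 628 + 207.5, so R_E^{EF} = 104.4 kip and R_F = 157 − 104.4 = 52.56 kip.
R_E = 180 + 104.4 = 284.4 kip.

R_E = 284.4 kip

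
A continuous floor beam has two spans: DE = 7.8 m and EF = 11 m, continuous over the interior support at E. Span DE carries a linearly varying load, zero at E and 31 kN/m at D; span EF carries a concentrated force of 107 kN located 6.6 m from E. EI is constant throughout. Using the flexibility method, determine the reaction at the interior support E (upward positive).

R_E = 118.5 kN

Insert a hinge at E; M_E is the redundant, and each span becomes simply supported.
Discontinuity in slope at E on the released structure — sum the simple-span end rotations:
  span DE: triangular load, peak 31: 7w₀L³/(360EI) = 286/EI
  span EF: point load 107 at a = 6.6: Pab(L + b)/(6LEI) = 725/EI
  relative rotation θ_0 = (286 + 725)/EI = 1011/EI
A unit hogging moment at E produces rotation L₁/(3EI) + L₂/(3EI) = 6.267/EI.
Slope continuity at E: θ_0 = M_E·6.267/EI, so M_E = 1011/6.267 = 161.3 kN·m (hogging).
Span DE, ΣM about D with M_E applied at E: R_E^{DE}·7.8 = 314.3 + 161.3, so R_E^{DE} = 60.98 kN and R_D = 120.9 − 60.98 = 59.92 kN.
Span EF, ΣM about F: R_E^{EF}·11 = 470.8 + 161.3, so R_E^{EF} = 57.47 kN and R_F = 107 − 57.47 = 49.53 kN.
R_E = 60.98 + 57.47 = 118.5 kN.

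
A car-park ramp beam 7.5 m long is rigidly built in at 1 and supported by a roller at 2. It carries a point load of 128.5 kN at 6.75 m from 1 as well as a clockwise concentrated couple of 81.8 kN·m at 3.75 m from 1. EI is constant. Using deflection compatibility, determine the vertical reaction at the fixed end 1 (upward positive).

Take the reaction at 2 as the redundant and release it; the primary structure is a cantilever fixed at 1.
Deflection at 2 on the released cantilever, summing each load's contribution:
  point load 128.5 at a = 6.75: Pa²(3L − a)/(6EI) = 15369/EI
  clockwise couple 81.8 at a = 3.75: M₀a(2L − a)/(2EI) = 1725/EI
  δ_0 = 17094/EI
Flexibility coefficient — unit upward force at 2: δ_{22} = L³/(3EI) = 140.6/EI.
The prop prevents deflection at 2: R_2 = δ_0/δ_{22} = 17094/140.6 = 121.6 kN.
Vertical equilibrium: R_1 = ΣP − R_2 = 128.5 − 121.6 = 6.941 kN.

R_1 = 6.941 kN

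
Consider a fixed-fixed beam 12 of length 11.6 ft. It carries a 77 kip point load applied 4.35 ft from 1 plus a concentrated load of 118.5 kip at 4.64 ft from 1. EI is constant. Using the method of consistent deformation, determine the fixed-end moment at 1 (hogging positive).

M_1 = 328.8 kip·ft

Release both end moments; the primary structure is a simply-supported span 12 with redundants M_1 and M_2.
Simple-span end rotations at 1 and 2 under the given loads:
  at 1: point load 77 at a = 4.35: Pab(L + b)/(6LEI) = 657.7/EI
  at 2: point load 77 at a = 4.35: Pab(L + a)/(6LEI) = 556.5/EI
  at 1: point load 118.5 at a = 4.64: Pab(L + b)/(6LEI) = 1021/EI
  at 2: point load 118.5 at a = 4.64: Pab(L + a)/(6LEI) = 892.9/EI
  θ_10 = 1678/EI,  θ_20 = 1449/EI
Flexibility coefficients: a unit moment at one end gives L/(3EI) there and L/(6EI) at the far end, so f₁₁ = f₂₂ = 3.867/EI and f₁₂ = f₂₁ = 1.933/EI.
Compatibility — zero rotation at each built-in end:
  3.867 M_1 + 1.933 M_2 = 1678
  1.933 M_1 + 3.867 M_2 = 1449
Solving the pair gives M_1 = 328.8 kip·ft and M_2 = 210.5 kip·ft (hogging).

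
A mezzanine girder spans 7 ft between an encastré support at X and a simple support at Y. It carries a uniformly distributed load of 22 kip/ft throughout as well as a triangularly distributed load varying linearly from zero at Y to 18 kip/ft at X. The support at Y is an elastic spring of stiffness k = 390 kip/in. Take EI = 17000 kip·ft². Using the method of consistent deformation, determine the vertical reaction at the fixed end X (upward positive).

R_X = 148.8 kip

Take the reaction at Y as the redundant and release it; the primary structure is a cantilever fixed at X.
Primary-structure tip deflection at Y by superposition:
  UDL 22: wL⁴/(8EI) = 6603/EI
  triangular load, peak 18 at the fixed end: w₀L⁴/(30EI) = 1441/EI
  δ_0 = 8043/EI
Tip deflection under a unit load at Y: L³/(3EI) = 114.3/EI.
With EI = 17000 kip·ft²: δ_0 = 0.47314 ft and δ_{YY} = 0.006725 ft/kip.
Compatibility — the spring shortens by R_Y/k under the reaction it provides: δ_0 − R_Y·δ_{YY} = R_Y/k. With 1/k = 1/(390×12) ft/kip = 0.000214 ft/kip, R_Y = δ_0 / (δ_{YY} + 1/k) = 0.47314 / (0.006725 + 0.000214) = 68.18 kip.
Vertical equilibrium: R_X = ΣP − R_Y = 217 − 68.18 = 148.8 kip.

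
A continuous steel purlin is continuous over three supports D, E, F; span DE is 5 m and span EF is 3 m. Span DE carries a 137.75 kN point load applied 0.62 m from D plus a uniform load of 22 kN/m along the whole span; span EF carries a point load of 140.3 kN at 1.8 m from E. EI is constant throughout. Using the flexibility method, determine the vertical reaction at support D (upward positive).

Take M_E as the redundant. Released structure: two simple spans DE and EF with a hinge at E.
Rotations at E on the released spans (each span's end-slope, ×1/EI):
  span DE: point load 137.75 at a = 0.62: Pab(L + a)/(6LEI) = 70.08/EI
  span DE: UDL 22: wL³/(24EI) = 114.6/EI
  span EF: point load 140.3 at a = 1.8: Pab(L + b)/(6LEI) = 70.71/EI
  relative rotation θ_0 = (184.7 + 70.71)/EI = 255.4/EI
A unit hogging moment at E produces rotation L₁/(3EI) + L₂/(3EI) = 2.667/EI.
Slope continuity at E: θ_0 = M_E·2.667/EI, so M_E = 255.4/2.667 = 95.76 kN·m (hogging).
Span DE, ΣM about D with M_E applied at E: R_E^{DE}·5 = 360.4 + 95.76, so R_E^{DE} = 91.23 kN and R_D = 247.8 − 91.23 = 156.5 kN.

R_D = 156.5 kN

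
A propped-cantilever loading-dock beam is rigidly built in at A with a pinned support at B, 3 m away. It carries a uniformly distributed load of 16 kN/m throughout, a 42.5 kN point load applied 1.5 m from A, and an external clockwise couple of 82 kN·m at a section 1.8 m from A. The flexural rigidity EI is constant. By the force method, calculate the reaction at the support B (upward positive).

Take the reaction at B as the redundant and release it; the primary structure is a cantilever fixed at A.
Primary-structure tip deflection at B by superposition:
  UDL 16: wL⁴/(8EI) = 162/EI
  point load 42.5 at a = 1.5: Pa²(3L − a)/(6EI) = 119.5/EI
  clockwise couple 82 at a = 1.8: M₀a(2L − a)/(2EI) = 310/EI
  δ_0 = 591.5/EI
Tip deflection under a unit load at B: L³/(3EI) = 9/EI.
Compatibility at B: δ_0 − R_B·δ_{BB} = 0, so R_B = 591.5/9 = 65.72 kN.

R_B = 65.72 kN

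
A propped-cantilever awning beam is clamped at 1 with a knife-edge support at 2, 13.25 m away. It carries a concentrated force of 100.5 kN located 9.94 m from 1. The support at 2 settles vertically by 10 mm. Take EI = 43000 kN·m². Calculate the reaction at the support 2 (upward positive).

Remove the prop at 2; the released (primary) structure is a cantilever built in at 1.
Deflection at 2 on the released cantilever, summing each load's contribution:
  point load 100.5 at a = 9.94: Pa²(3L − a)/(6EI) = 49334/EI
Flexibility coefficient — unit upward force at 2: δ_{22} = L³/(3EI) = 775.4/EI.
With EI = 43000 kN·m²: δ_0 = 1.1473 m and δ_{22} = 0.018033 m/kN.
Compatibility — the beam at 2 must follow the support down by 0.01 m: δ_0 − R_2·δ_{22} = 0.01, so R_2 = (1.1473 − 0.01)/0.018033 = 63.07 kN.

R_2 = 63.07 kN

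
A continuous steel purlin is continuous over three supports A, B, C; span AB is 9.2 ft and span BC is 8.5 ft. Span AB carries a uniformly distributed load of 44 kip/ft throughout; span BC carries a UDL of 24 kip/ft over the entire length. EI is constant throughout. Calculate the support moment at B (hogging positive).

Release continuity at B by inserting a hinge; the redundant is the internal moment M_B. The primary structure is two simply-supported spans AB and BC.
End slopes at the hinge B, treating each span as simply supported:
  span AB: UDL 44: wL³/(24EI) = 1428/EI
  span BC: UDL 24: wL³/(24EI) = 614.1/EI
  relative rotation θ_0 = (1428 + 614.1)/EI = 2042/EI
A unit hogging moment at B produces rotation L₁/(3EI) + L₂/(3EI) = 5.9/EI.
Slope continuity at B: θ_0 = M_B·5.9/EI, so M_B = 2042/5.9 = 346.1 kip·ft (hogging).

M_B = 346.1 kip·ft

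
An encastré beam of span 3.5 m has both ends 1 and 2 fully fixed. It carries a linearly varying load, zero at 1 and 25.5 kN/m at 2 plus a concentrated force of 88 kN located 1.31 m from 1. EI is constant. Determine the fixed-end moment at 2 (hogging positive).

M_2 = 42.62 kN·m

Take the two fixed-end moments M_1, M_2 as redundants; the released structure is the simple span 12.
On the primary (simply-supported) span, the end slopes from the loading are:
  at 1: triangular load, peak 25.5: 7w₀L³/(360EI) = 21.26/EI
  at 2: triangular load, peak 25.5: w₀L³/(45EI) = 24.3/EI
  at 1: point load 88 at a = 1.31: Pab(L + b)/(6LEI) = 68.41/EI
  at 2: point load 88 at a = 1.31: Pab(L + a)/(6LEI) = 57.83/EI
  θ_10 = 89.66/EI,  θ_20 = 82.12/EI
Flexibility coefficients: a unit moment at one end gives L/(3EI) there and L/(6EI) at the far end, so f₁₁ = f₂₂ = 1.167/EI and f₁₂ = f₂₁ = 0.5833/EI.
Compatibility — zero rotation at each built-in end:
  1.167 M_1 + 0.5833 M_2 = 89.66
  0.5833 M_1 + 1.167 M_2 = 82.12
Solving the pair gives M_1 = 55.55 kN·m and M_2 = 42.62 kN·m (hogging).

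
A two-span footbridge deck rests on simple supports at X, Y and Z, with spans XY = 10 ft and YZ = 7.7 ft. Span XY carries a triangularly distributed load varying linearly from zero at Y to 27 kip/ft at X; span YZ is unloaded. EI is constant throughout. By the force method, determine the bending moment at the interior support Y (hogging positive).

M_Y = 88.98 kip·ft

Insert a hinge at Y; M_Y is the redundant, and each span becomes simply supported.
Discontinuity in slope at Y on the released structure — sum the simple-span end rotations:
  span XY: triangular load, peak 27: 7w₀L³/(360EI) = 525/EI
  relative rotation θ_0 = (525 + 0)/EI = 525/EI
A unit hogging moment at Y produces rotation L₁/(3EI) + L₂/(3EI) = 5.9/EI.
Slope continuity at Y: θ_0 = M_Y·5.9/EI, so M_Y = 525/5.9 = 88.98 kip·ft (hogging).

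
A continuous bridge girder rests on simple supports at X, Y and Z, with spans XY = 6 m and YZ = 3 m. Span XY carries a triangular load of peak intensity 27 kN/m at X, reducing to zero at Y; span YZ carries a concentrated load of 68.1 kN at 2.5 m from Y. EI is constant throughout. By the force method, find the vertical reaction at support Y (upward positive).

Insert a hinge at Y; M_Y is the redundant, and each span becomes simply supported.
Rotations at Y on the released spans (each span's end-slope, ×1/EI):
  span XY: triangular load, peak 27: 7w₀L³/(360EI) = 113.4/EI
  span YZ: point load 68.1 at a = 2.5: Pab(L + b)/(6LEI) = 16.55/EI
  relative rotation θ_0 = (113.4 + 16.55)/EI = 130/EI
A unit hogging moment at Y produces rotation L₁/(3EI) + L₂/(3EI) = 3/EI.
Slope continuity at Y: θ_0 = M_Y·3/EI, so M_Y = 130/3 = 43.32 kN·m (hogging).
Span XY, ΣM about X with M_Y applied at Y: R_Y^{XY}·6 = 162 + 43.32, so R_Y^{XY} = 34.22 kN and R_X = 81 − 34.22 = 46.78 kN.
Span YZ, ΣM about Z: R_Y^{YZ}·3 = 34.05 + 43.32, so R_Y^{YZ} = 25.79 kN and R_Z = 68.1 − 25.79 = 42.31 kN.
R_Y = 34.22 + 25.79 = 60.01 kN.

R_Y = 60.01 kN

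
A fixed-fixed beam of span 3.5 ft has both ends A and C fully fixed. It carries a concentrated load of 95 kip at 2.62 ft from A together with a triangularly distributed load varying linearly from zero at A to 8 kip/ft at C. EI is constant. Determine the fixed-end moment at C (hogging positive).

M_C = 51.75 kip·ft

Release both end moments; the primary structure is a simply-supported span AC with redundants M_A and M_C.
Simple-span end rotations at A and C under the given loads:
  at A: point load 95 at a = 2.62: Pab(L + b)/(6LEI) = 45.68/EI
  at C: point load 95 at a = 2.62: Pab(L + a)/(6LEI) = 63.83/EI
  at A: triangular load, peak 8: 7w₀L³/(360EI) = 6.669/EI
  at C: triangular load, peak 8: w₀L³/(45EI) = 7.622/EI
  θ_A0 = 52.35/EI,  θ_C0 = 71.45/EI
Flexibility coefficients: a unit moment at one end gives L/(3EI) there and L/(6EI) at the far end, so f₁₁ = f₂₂ = 1.167/EI and f₁₂ = f₂₁ = 0.5833/EI.
Compatibility — zero rotation at each built-in end:
  1.167 M_A + 0.5833 M_C = 52.35
  0.5833 M_A + 1.167 M_C = 71.45
Solving the pair gives M_A = 19 kip·ft and M_C = 51.75 kip·ft (hogging).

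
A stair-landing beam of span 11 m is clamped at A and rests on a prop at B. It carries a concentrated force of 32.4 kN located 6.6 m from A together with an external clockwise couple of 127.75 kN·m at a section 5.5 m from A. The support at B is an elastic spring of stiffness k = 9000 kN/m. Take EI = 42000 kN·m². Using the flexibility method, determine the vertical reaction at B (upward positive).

Choose R_B as the redundant. The primary structure is the cantilever fixed at A.
Free-end deflection of the primary structure under the applied loading (downward +):
  point load 32.4 at a = 6.6: Pa²(3L − a)/(6EI) = 6210/EI
  clockwise couple 127.75 at a = 5.5: M₀a(2L − a)/(2EI) = 5797/EI
  δ_0 = 12007/EI
Flexibility coefficient — unit upward force at B: δ_{BB} = L³/(3EI) = 443.7/EI.
With EI = 42000 kN·m²: δ_0 = 0.28587 m and δ_{BB} = 0.010563 m/kN.
Compatibility — the spring shortens by R_B/k under the reaction it provides: δ_0 − R_B·δ_{BB} = R_B/k. With 1/k = 0.000111 m/kN, R_B = δ_0 / (δ_{BB} + 1/k) = 0.28587 / (0.010563 + 0.000111) = 26.78 kN.

R_B = 26.78 kN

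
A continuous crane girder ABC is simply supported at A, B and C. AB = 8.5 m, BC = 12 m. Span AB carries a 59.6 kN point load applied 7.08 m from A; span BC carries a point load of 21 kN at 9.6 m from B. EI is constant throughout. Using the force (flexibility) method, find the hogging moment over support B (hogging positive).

M_B = 40.95 kN·m

Release continuity at B by inserting a hinge; the redundant is the internal moment M_B. The primary structure is two simply-supported spans AB and BC.
Discontinuity in slope at B on the released structure — sum the simple-span end rotations:
  span AB: point load 59.6 at a = 7.08: Pab(L + a)/(6LEI) = 183/EI
  span BC: point load 21 at a = 9.6: Pab(L + b)/(6LEI) = 96.77/EI
  relative rotation θ_0 = (183 + 96.77)/EI = 279.8/EI
A unit hogging moment at B produces rotation L₁/(3EI) + L₂/(3EI) = 6.833/EI.
Compatibility: M_B·(L₁+L₂)/(3EI) = θ_0, giving M_B = 40.95 kN·m (hogging).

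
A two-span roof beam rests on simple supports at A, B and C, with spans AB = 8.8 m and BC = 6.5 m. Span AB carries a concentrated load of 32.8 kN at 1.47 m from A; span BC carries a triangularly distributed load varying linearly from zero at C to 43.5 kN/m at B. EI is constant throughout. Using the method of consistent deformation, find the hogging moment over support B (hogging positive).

Insert a hinge at B; M_B is the redundant, and each span becomes simply supported.
Discontinuity in slope at B on the released structure — sum the simple-span end rotations:
  span AB: point load 32.8 at a = 1.47: Pab(L + a)/(6LEI) = 68.74/EI
  span BC: triangular load, peak 43.5: w₀L³/(45EI) = 265.5/EI
  relative rotation θ_0 = (68.74 + 265.5)/EI = 334.2/EI
A unit hogging moment at B produces rotation L₁/(3EI) + L₂/(3EI) = 5.1/EI.
Slope continuity at B: θ_0 = M_B·5.1/EI, so M_B = 334.2/5.1 = 65.53 kN·m (hogging).

M_B = 65.53 kN·m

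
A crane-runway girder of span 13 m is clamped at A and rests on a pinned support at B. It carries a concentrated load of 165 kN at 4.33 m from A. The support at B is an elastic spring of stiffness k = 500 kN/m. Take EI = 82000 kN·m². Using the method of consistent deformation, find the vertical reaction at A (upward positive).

Remove the prop at B; the released (primary) structure is a cantilever built in at A.
Free-end deflection of the primary structure under the applied loading (downward +):
  point load 165 at a = 4.33: Pa²(3L − a)/(6EI) = 17876/EI
Tip deflection under a unit load at B: L³/(3EI) = 732.3/EI.
With EI = 82000 kN·m²: δ_0 = 0.218 m and δ_{BB} = 0.008931 m/kN.
Compatibility — the spring shortens by R_B/k under the reaction it provides: δ_0 − R_B·δ_{BB} = R_B/k. With 1/k = 0.002 m/kN, R_B = δ_0 / (δ_{BB} + 1/k) = 0.218 / (0.008931 + 0.002) = 19.94 kN.
Vertical equilibrium: R_A = ΣP − R_B = 165 − 19.94 = 145.1 kN.

R_A = 145.1 kN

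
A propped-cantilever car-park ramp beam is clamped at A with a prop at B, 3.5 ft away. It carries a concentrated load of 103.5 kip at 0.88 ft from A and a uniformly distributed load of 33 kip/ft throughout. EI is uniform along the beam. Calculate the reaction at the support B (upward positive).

R_B = 52.3 kip

Choose R_B as the redundant. The primary structure is the cantilever fixed at A.
Free-end deflection of the primary structure under the applied loading (downward +):
  point load 103.5 at a = 0.88: Pa²(3L − a)/(6EI) = 128.5/EI
  UDL 33: wL⁴/(8EI) = 619/EI
  δ_0 = 747.5/EI
Flexibility coefficient — unit upward force at B: δ_{BB} = L³/(3EI) = 14.29/EI.
Compatibility at B: δ_0 − R_B·δ_{BB} = 0, so R_B = 747.5/14.29 = 52.3 kip.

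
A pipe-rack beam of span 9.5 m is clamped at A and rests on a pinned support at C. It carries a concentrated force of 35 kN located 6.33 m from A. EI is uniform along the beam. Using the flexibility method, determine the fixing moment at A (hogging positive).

M_A = 49.3 kN·m

Take the reaction at C as the redundant and release it; the primary structure is a cantilever fixed at A.
Downward deflection at the released point C due to the loads:
  point load 35 at a = 6.33: Pa²(3L − a)/(6EI) = 5182/EI
Tip deflection under a unit load at C: L³/(3EI) = 285.8/EI.
The prop prevents deflection at C: R_C = δ_0/δ_{CC} = 5182/285.8 = 18.13 kN.
Moment equilibrium about A: M_A = Σ(load moments about A) − R_C·L = 221.6 − 18.13×9.5 = 49.3 kN·m.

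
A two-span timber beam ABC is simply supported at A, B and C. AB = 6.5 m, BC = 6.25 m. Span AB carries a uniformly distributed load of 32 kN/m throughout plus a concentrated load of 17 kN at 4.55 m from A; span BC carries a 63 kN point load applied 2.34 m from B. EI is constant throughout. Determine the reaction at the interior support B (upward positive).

Take M_B as the redundant. Released structure: two simple spans AB and BC with a hinge at B.
End slopes at the hinge B, treating each span as simply supported:
  span AB: UDL 32: wL³/(24EI) = 366.2/EI
  span AB: point load 17 at a = 4.55: Pab(L + a)/(6LEI) = 42.74/EI
  span BC: point load 63 at a = 2.34: Pab(L + b)/(6LEI) = 156.2/EI
  relative rotation θ_0 = (408.9 + 156.2)/EI = 565.1/EI
A unit hogging moment at B produces rotation L₁/(3EI) + L₂/(3EI) = 4.25/EI.
Slope continuity at B: θ_0 = M_B·4.25/EI, so M_B = 565.1/4.25 = 133 kN·m (hogging).
Span AB, ΣM about A with M_B applied at B: R_B^{AB}·6.5 = 753.4 + 133, so R_B^{AB} = 136.4 kN and R_A = 225 − 136.4 = 88.64 kN.
Span BC, ΣM about C: R_B^{BC}·6.25 = 246.3 + 133, so R_B^{BC} = 60.69 kN and R_C = 63 − 60.69 = 2.314 kN.
R_B = 136.4 + 60.69 = 197 kN.

R_B = 197 kN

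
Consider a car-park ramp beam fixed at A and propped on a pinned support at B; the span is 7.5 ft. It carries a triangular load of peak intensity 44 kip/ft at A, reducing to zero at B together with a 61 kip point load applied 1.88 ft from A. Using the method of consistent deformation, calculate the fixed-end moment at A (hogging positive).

Take the reaction at B as the redundant and release it; the primary structure is a cantilever fixed at A.
Primary-structure tip deflection at B by superposition:
  triangular load, peak 44 at the fixed end: w₀L⁴/(30EI) = 4641/EI
  point load 61 at a = 1.88: Pa²(3L − a)/(6EI) = 740.9/EI
  δ_0 = 5382/EI
Tip deflection under a unit load at B: L³/(3EI) = 140.6/EI.
The prop prevents deflection at B: R_B = δ_0/δ_{BB} = 5382/140.6 = 38.27 kip.
Moment equilibrium about A: M_A = Σ(load moments about A) − R_B·L = 527.2 − 38.27×7.5 = 240.2 kip·ft.

M_A = 240.2 kip·ft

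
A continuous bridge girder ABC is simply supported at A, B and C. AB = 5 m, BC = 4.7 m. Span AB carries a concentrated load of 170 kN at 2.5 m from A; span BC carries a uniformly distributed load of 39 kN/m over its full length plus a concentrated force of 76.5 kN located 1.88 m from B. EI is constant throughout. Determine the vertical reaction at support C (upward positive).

R_C = 86.55 kN

Take M_B as the redundant. Released structure: two simple spans AB and BC with a hinge at B.
Rotations at B on the released spans (each span's end-slope, ×1/EI):
  span AB: point load 170 at a = 2.5: Pab(L + a)/(6LEI) = 265.6/EI
  span BC: UDL 39: wL³/(24EI) = 168.7/EI
  span BC: point load 76.5 at a = 1.88: Pab(L + b)/(6LEI) = 108.2/EI
  relative rotation θ_0 = (265.6 + 276.9)/EI = 542.5/EI
A unit hogging moment at B produces rotation L₁/(3EI) + L₂/(3EI) = 3.233/EI.
Compatibility: M_B·(L₁+L₂)/(3EI) = θ_0, giving M_B = 167.8 kN·m (hogging).
Span BC, ΣM about C: R_B^{BC}·4.7 = 646.5 + 167.8, so R_B^{BC} = 173.2 kN and R_C = 259.8 − 173.2 = 86.55 kN.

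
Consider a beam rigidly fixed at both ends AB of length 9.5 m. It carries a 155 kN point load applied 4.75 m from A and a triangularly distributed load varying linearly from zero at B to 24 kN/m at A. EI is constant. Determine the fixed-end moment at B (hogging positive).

M_B = 256.3 kN·m

Release both end moments; the primary structure is a simply-supported span AB with redundants M_A and M_B.
End rotations of the released simple span under the applied load (×1/EI):
  at A: point load 155 at a = 4.75: Pab(L + b)/(6LEI) = 874.3/EI
  at B: point load 155 at a = 4.75: Pab(L + a)/(6LEI) = 874.3/EI
  at A: triangular load, peak 24: w₀L³/(45EI) = 457.3/EI
  at B: triangular load, peak 24: 7w₀L³/(360EI) = 400.1/EI
  θ_A0 = 1332/EI,  θ_B0 = 1274/EI
Flexibility coefficients: a unit moment at one end gives L/(3EI) there and L/(6EI) at the far end, so f₁₁ = f₂₂ = 3.167/EI and f₁₂ = f₂₁ = 1.583/EI.
Compatibility — zero rotation at each built-in end:
  3.167 M_A + 1.583 M_B = 1332
  1.583 M_A + 3.167 M_B = 1274
Solving the pair gives M_A = 292.4 kN·m and M_B = 256.3 kN·m (hogging).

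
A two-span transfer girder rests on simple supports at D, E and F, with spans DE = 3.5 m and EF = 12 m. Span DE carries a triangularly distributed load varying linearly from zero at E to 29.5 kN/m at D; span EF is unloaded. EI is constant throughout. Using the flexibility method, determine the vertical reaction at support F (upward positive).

Release continuity at E by inserting a hinge; the redundant is the internal moment M_E. The primary structure is two simply-supported spans DE and EF.
Discontinuity in slope at E on the released structure — sum the simple-span end rotations:
  span DE: triangular load, peak 29.5: 7w₀L³/(360EI) = 24.59/EI
  relative rotation θ_0 = (24.59 + 0)/EI = 24.59/EI
A unit hogging moment at E produces rotation L₁/(3EI) + L₂/(3EI) = 5.167/EI.
Compatibility: M_E·(L₁+L₂)/(3EI) = θ_0, giving M_E = 4.76 kN·m (hogging).
Span EF, ΣM about F: R_E^{EF}·12 = 0 + 4.76, so R_E^{EF} = 0.3967 kN and R_F = 0 − 0.3967 = -0.3967 kN.

R_F = -0.3967 kN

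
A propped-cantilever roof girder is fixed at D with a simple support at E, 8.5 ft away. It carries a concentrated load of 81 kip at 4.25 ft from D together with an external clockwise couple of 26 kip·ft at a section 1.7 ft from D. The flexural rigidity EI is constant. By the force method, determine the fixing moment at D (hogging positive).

Release the roller at E. Primary structure: cantilever fixed at D.
Primary-structure tip deflection at E by superposition:
  point load 81 at a = 4.25: Pa²(3L − a)/(6EI) = 5182/EI
  clockwise couple 26 at a = 1.7: M₀a(2L − a)/(2EI) = 338.1/EI
  δ_0 = 5520/EI
Flexibility coefficient — unit upward force at E: δ_{EE} = L³/(3EI) = 204.7/EI.
The prop prevents deflection at E: R_E = δ_0/δ_{EE} = 5520/204.7 = 26.96 kip.
Moment equilibrium about D: M_D = Σ(load moments about D) − R_E·L = 370.2 − 26.96×8.5 = 141.1 kip·ft.

M_D = 141.1 kip·ft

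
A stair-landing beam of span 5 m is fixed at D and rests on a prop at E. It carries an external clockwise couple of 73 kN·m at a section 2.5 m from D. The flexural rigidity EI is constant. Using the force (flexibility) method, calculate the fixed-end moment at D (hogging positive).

Take the reaction at E as the redundant and release it; the primary structure is a cantilever fixed at D.
Free-end deflection of the primary structure under the applied loading (downward +):
  clockwise couple 73 at a = 2.5: M₀a(2L − a)/(2EI) = 684.4/EI
Flexibility coefficient — unit upward force at E: δ_{EE} = L³/(3EI) = 41.67/EI.
Compatibility at E: δ_0 − R_E·δ_{EE} = 0, so R_E = 684.4/41.67 = 16.43 kN.
Moment equilibrium about D: M_D = Σ(load moments about D) − R_E·L = 73 − 16.43×5 = -9.125 kN·m.

M_D = -9.125 kN·m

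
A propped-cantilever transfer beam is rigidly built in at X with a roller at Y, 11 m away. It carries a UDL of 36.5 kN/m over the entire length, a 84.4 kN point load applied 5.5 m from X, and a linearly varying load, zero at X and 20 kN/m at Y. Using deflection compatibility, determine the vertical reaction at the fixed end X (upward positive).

Release the roller at Y. Primary structure: cantilever fixed at X.
Deflection at Y on the released cantilever, summing each load's contribution:
  UDL 36.5: wL⁴/(8EI) = 66800/EI
  point load 84.4 at a = 5.5: Pa²(3L − a)/(6EI) = 11702/EI
  triangular load, peak 20 at the free end: 11w₀L⁴/(120EI) = 26842/EI
  δ_0 = 105343/EI
Tip deflection under a unit load at Y: L³/(3EI) = 443.7/EI.
Compatibility at Y: δ_0 − R_Y·δ_{YY} = 0, so R_Y = 105343/443.7 = 237.4 kN.
Vertical equilibrium: R_X = ΣP − R_Y = 595.9 − 237.4 = 358.5 kN.

R_X = 358.5 kN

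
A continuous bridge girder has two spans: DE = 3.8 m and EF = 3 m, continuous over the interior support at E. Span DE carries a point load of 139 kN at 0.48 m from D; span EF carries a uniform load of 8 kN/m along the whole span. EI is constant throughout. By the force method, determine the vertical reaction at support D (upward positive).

R_D = 115.6 kN

Insert a hinge at E; M_E is the redundant, and each span becomes simply supported.
End slopes at the hinge E, treating each span as simply supported:
  span DE: point load 139 at a = 0.48: Pab(L + a)/(6LEI) = 41.58/EI
  span EF: UDL 8: wL³/(24EI) = 9/EI
  relative rotation θ_0 = (41.58 + 9)/EI = 50.58/EI
A unit hogging moment at E produces rotation L₁/(3EI) + L₂/(3EI) = 2.267/EI.
Compatibility: M_E·(L₁+L₂)/(3EI) = θ_0, giving M_E = 22.32 kN·m (hogging).
Span DE, ΣM about D with M_E applied at E: R_E^{DE}·3.8 = 66.72 + 22.32, so R_E^{DE} = 23.43 kN and R_D = 139 − 23.43 = 115.6 kN.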